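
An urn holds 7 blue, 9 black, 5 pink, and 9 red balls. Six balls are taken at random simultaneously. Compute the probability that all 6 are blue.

Unordered draws without replacement: count favorable combinations over C(30,6).
Favorable = C(7,6) · C(9,0) · C(5,0) · C(9,0) = 7; total = C(30,6) = 593775.
P = 7/593775 = 1/84825 ≈ 0.0000.

1/84825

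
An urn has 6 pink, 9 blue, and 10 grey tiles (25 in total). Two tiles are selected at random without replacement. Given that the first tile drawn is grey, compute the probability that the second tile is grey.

After removing 1 grey, the urn has 9 grey out of 24 remaining.
P(second is grey | given) = 9/24 = 3/8 ≈ 0.3750.

3/8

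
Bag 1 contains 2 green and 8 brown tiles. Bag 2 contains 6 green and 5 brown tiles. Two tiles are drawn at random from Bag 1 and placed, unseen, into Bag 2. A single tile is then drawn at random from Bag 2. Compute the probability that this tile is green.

32/65

Condition on how many of the transferred tiles are green (from Bag 1: 2 green of 10; then Bag 2 has 13 total).
  0 green: C(2,0)C(8,2)/C(10,2) = 28/45; then P = 6/13
  1 green: C(2,1)C(8,1)/C(10,2) = 16/45; then P = 7/13
  2 green: C(2,2)C(8,0)/C(10,2) = 1/45; then P = 8/13
P(green from Bag 2) = 32/65 ≈ 0.4923.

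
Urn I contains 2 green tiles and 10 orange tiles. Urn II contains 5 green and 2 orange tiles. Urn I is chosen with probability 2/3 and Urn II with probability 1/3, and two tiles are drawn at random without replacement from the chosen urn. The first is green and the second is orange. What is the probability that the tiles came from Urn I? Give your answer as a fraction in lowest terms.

14/25

P(E | Urn I) = 5/33; P(E | Urn II) = 5/21.
P(E) = 2/3·5/33 + 1/3·5/21 = 125/693.
By Bayes' rule, P(Urn I | E) = 10/99 / 125/693 = 14/25 ≈ 0.5600.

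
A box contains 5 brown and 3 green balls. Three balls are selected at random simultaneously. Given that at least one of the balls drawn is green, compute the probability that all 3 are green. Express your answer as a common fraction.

P(all 3 green) = C(3,3)/C(8,3) = 1/56; P(at least one green) = 1 − C(5,3)/C(8,3) = 23/28.
Since 'all 3 green' ⊆ 'at least one green', P(all 3 | at least one) = 1/56 / 23/28 = 1/46 ≈ 0.0217.

1/46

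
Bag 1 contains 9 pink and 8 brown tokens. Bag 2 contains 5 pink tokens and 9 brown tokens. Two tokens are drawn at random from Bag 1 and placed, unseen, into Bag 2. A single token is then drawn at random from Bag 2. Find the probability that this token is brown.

Condition on how many of the transferred tokens are brown (from Bag 1: 8 brown of 17; then Bag 2 has 16 total).
  0 brown: C(8,0)C(9,2)/C(17,2) = 9/34; then P = 9/16
  1 brown: C(8,1)C(9,1)/C(17,2) = 9/17; then P = 10/16
  2 brown: C(8,2)C(9,0)/C(17,2) = 7/34; then P = 11/16
P(brown from Bag 2) = 169/272 ≈ 0.6213.

169/272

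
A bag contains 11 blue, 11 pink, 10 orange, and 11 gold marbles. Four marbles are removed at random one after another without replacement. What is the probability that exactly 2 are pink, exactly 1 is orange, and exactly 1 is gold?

Unordered draws without replacement: count favorable combinations over C(43,4).
Favorable = C(11,0) · C(11,2) · C(10,1) · C(11,1) = 6050; total = C(43,4) = 123410.
P = 6050/123410 = 605/12341 ≈ 0.0490.

605/12341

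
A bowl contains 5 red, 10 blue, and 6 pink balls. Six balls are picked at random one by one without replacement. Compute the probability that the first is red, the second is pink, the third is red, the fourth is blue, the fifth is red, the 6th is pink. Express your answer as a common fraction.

Multiply the conditional probability of each draw in order, without replacement, so each draw removes one from its color and from the total.
P = (5/21) · (6/20) · (4/19) · (10/18) · (3/17) · (5/16) = 25/54264 ≈ 0.0005.

25/54264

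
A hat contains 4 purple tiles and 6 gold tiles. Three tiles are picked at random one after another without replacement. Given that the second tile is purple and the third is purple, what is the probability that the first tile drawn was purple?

P(first=purple and the second tile is purple and the third is purple) = (4/10)·(3/9)·(2/8) = 1/30.
P(E) = Σ over first color = 1/30 + 1/10 = 2/15.
By Bayes, P(first=purple | E) = 1/30 / 2/15 = 1/4 ≈ 0.2500.

1/4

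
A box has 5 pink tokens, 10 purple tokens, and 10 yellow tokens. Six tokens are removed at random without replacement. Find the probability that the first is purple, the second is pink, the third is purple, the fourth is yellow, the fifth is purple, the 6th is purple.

1/506

Multiply the conditional probability of each draw in order, without replacement, so each draw removes one from its color and from the total.
P = (10/25) · (5/24) · (9/23) · (10/22) · (8/21) · (7/20) = 1/506 ≈ 0.0020.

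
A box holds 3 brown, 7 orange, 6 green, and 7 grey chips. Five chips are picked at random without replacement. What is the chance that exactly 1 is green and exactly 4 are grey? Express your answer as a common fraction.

Unordered draws without replacement: count favorable combinations over C(23,5).
Favorable = C(3,0) · C(7,0) · C(6,1) · C(7,4) = 210; total = C(23,5) = 33649.
P = 210/33649 = 30/4807 ≈ 0.0062.

30/4807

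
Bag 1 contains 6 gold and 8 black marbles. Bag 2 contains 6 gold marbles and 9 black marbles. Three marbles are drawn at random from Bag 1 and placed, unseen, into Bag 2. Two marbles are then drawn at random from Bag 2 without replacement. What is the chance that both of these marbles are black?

1588/4641

Condition on how many of the transferred marbles are black (from Bag 1: 8 black of 14; then Bag 2 has 18 total).
  0 black: C(8,0)C(6,3)/C(14,3) = 5/91; then P = C(9,2)/C(18,2) = 4/17
  1 black: C(8,1)C(6,2)/C(14,3) = 30/91; then P = C(10,2)/C(18,2) = 5/17
  2 black: C(8,2)C(6,1)/C(14,3) = 6/13; then P = C(11,2)/C(18,2) = 55/153
  3 black: C(8,3)C(6,0)/C(14,3) = 2/13; then P = C(12,2)/C(18,2) = 22/51
P(both black) = 1588/4641 ≈ 0.3422.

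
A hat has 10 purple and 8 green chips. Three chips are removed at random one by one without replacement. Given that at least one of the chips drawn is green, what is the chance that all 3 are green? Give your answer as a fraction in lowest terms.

7/87

P(all 3 green) = C(8,3)/C(18,3) = 7/102; P(at least one green) = 1 − C(10,3)/C(18,3) = 29/34.
Since 'all 3 green' ⊆ 'at least one green', P(all 3 | at least one) = 7/102 / 29/34 = 7/87 ≈ 0.0805.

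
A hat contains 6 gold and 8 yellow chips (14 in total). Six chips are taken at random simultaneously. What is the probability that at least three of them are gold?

227/429

Sum the hypergeometric tail for j = 3,…,6 gold chips.
Favorable = C(6,3)·C(8,3) + C(6,4)·C(8,2) + C(6,5)·C(8,1) + C(6,6)·C(8,0) = 1589; total = C(14,6) = 3003.
P = 1589/3003 = 227/429 ≈ 0.5291.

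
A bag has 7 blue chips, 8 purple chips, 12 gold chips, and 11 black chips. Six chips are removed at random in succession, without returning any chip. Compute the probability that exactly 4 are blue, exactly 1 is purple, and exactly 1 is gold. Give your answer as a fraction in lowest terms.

Unordered draws without replacement: count favorable combinations over C(38,6).
Favorable = C(7,4) · C(8,1) · C(12,1) · C(11,0) = 3360; total = C(38,6) = 2760681.
P = 3360/2760681 = 160/131461 ≈ 0.0012.

160/131461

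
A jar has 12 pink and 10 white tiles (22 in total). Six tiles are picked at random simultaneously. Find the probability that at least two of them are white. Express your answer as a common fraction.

1993/2261

Sum the hypergeometric tail for j = 2,…,6 white tiles.
Favorable = C(10,2)·C(12,4) + C(10,3)·C(12,3) + C(10,4)·C(12,2) + C(10,5)·C(12,1) + C(10,6)·C(12,0) = 65769; total = C(22,6) = 74613.
P = 65769/74613 = 1993/2261 ≈ 0.8815.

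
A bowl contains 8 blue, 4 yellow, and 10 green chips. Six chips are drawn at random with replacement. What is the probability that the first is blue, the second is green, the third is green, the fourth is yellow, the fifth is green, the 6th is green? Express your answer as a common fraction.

Multiply the conditional probability of each draw in order, with replacement (the composition resets each draw).
P = (8/22) · (10/22) · (10/22) · (4/22) · (10/22) · (10/22) = 5000/1771561 ≈ 0.0028.

5000/1771561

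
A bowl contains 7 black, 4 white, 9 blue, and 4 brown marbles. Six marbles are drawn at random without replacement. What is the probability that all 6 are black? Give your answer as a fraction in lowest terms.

1/19228

Unordered draws without replacement: count favorable combinations over C(24,6).
Favorable = C(7,6) · C(4,0) · C(9,0) · C(4,0) = 7; total = C(24,6) = 134596.
P = 7/134596 = 1/19228 ≈ 0.0001.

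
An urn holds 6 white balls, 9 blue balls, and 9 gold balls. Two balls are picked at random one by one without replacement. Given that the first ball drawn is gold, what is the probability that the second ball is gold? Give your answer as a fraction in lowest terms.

8/23

After removing 1 gold, the urn has 8 gold out of 23 remaining.
P(second is gold | given) = 8/23 ≈ 0.3478.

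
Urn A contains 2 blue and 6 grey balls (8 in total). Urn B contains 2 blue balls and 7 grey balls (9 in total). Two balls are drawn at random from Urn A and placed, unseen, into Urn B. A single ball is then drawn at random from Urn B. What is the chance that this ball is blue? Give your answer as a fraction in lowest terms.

5/22

Condition on how many of the transferred balls are blue (from Urn A: 2 blue of 8; then Urn B has 11 total).
  0 blue: C(2,0)C(6,2)/C(8,2) = 15/28; then P = 2/11
  1 blue: C(2,1)C(6,1)/C(8,2) = 3/7; then P = 3/11
  2 blue: C(2,2)C(6,0)/C(8,2) = 1/28; then P = 4/11
P(blue from Urn B) = 5/22 ≈ 0.2273.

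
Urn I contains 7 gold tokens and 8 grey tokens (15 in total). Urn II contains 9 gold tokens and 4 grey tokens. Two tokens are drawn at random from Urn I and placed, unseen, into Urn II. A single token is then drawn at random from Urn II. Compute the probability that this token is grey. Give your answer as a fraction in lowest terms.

76/225

Condition on how many of the transferred tokens are grey (from Urn I: 8 grey of 15; then Urn II has 15 total).
  0 grey: C(8,0)C(7,2)/C(15,2) = 1/5; then P = 4/15
  1 grey: C(8,1)C(7,1)/C(15,2) = 8/15; then P = 5/15
  2 grey: C(8,2)C(7,0)/C(15,2) = 4/15; then P = 6/15
P(grey from Urn II) = 76/225 ≈ 0.3378.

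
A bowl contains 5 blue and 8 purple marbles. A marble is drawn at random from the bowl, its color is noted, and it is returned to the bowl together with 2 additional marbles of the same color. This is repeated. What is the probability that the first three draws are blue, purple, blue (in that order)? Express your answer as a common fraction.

56/663

Track the composition after each reinforcement of +2.
P = (5/13) · (8/15) · (7/17) = 56/663 ≈ 0.0845.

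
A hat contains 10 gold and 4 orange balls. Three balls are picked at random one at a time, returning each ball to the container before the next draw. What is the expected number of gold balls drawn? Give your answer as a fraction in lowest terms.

By linearity of expectation, E[X] = Σ P(draw i is gold); each independent draw has P(gold) = 10/14.
E[X] = 3 · 10/14 = 15/7 ≈ 2.1429.

15/7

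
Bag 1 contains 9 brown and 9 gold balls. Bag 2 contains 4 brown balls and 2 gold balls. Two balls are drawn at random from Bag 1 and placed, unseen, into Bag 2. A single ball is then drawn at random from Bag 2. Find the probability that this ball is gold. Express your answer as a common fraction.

3/8

Condition on how many of the transferred balls are gold (from Bag 1: 9 gold of 18; then Bag 2 has 8 total).
  0 gold: C(9,0)C(9,2)/C(18,2) = 4/17; then P = 2/8
  1 gold: C(9,1)C(9,1)/C(18,2) = 9/17; then P = 3/8
  2 gold: C(9,2)C(9,0)/C(18,2) = 4/17; then P = 4/8
P(gold from Bag 2) = 3/8 ≈ 0.3750.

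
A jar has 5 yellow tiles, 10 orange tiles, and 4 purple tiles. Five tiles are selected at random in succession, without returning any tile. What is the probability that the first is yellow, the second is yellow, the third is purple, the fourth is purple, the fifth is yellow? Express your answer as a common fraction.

1/1938

Multiply the conditional probability of each draw in order, without replacement, so each draw removes one from its color and from the total.
P = (5/19) · (4/18) · (4/17) · (3/16) · (3/15) = 1/1938 ≈ 0.0005.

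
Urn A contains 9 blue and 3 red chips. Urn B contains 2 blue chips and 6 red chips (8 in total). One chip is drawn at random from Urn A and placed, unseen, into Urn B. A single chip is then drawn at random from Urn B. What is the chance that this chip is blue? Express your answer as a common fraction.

11/36

Condition on how many of the transferred chips are blue (from Urn A: 9 blue of 12; then Urn B has 9 total).
  0 blue: C(9,0)C(3,1)/C(12,1) = 1/4; then P = 2/9
  1 blue: C(9,1)C(3,0)/C(12,1) = 3/4; then P = 3/9
P(blue from Urn B) = 11/36 ≈ 0.3056.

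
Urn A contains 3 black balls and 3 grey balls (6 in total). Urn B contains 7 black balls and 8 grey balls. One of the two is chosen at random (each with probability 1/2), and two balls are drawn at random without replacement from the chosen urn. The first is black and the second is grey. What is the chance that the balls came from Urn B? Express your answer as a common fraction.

8/17

P(E | Urn A) = 3/10; P(E | Urn B) = 4/15.
P(E) = 1/2·3/10 + 1/2·4/15 = 17/60.
By Bayes' rule, P(Urn B | E) = 2/15 / 17/60 = 8/17 ≈ 0.4706.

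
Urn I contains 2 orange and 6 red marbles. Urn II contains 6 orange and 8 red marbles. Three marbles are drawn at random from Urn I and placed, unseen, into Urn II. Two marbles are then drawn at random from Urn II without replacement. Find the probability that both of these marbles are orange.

549/3808

Condition on how many of the transferred marbles are orange (from Urn I: 2 orange of 8; then Urn II has 17 total).
  0 orange: C(2,0)C(6,3)/C(8,3) = 5/14; then P = C(6,2)/C(17,2) = 15/136
  1 orange: C(2,1)C(6,2)/C(8,3) = 15/28; then P = C(7,2)/C(17,2) = 21/136
  2 orange: C(2,2)C(6,1)/C(8,3) = 3/28; then P = C(8,2)/C(17,2) = 7/34
P(both orange) = 549/3808 ≈ 0.1442.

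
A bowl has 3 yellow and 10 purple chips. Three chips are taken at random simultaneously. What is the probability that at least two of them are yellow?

Sum the hypergeometric tail for j = 2,…,3 yellow chips.
Favorable = C(3,2)·C(10,1) + C(3,3)·C(10,0) = 31; total = C(13,3) = 286.
P = 31/286 = 31/286 ≈ 0.1084.

31/286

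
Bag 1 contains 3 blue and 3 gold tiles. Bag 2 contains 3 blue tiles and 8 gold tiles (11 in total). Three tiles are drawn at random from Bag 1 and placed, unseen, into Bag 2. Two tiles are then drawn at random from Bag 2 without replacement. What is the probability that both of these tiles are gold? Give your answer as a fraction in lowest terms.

Condition on how many of the transferred tiles are gold (from Bag 1: 3 gold of 6; then Bag 2 has 14 total).
  0 gold: C(3,0)C(3,3)/C(6,3) = 1/20; then P = C(8,2)/C(14,2) = 4/13
  1 gold: C(3,1)C(3,2)/C(6,3) = 9/20; then P = C(9,2)/C(14,2) = 36/91
  2 gold: C(3,2)C(3,1)/C(6,3) = 9/20; then P = C(10,2)/C(14,2) = 45/91
  3 gold: C(3,3)C(3,0)/C(6,3) = 1/20; then P = C(11,2)/C(14,2) = 55/91
P(both gold) = 29/65 ≈ 0.4462.

29/65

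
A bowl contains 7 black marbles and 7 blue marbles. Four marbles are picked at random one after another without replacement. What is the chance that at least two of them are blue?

Sum the hypergeometric tail for j = 2,…,4 blue marbles.
Favorable = C(7,2)·C(7,2) + C(7,3)·C(7,1) + C(7,4)·C(7,0) = 721; total = C(14,4) = 1001.
P = 721/1001 = 103/143 ≈ 0.7203.

103/143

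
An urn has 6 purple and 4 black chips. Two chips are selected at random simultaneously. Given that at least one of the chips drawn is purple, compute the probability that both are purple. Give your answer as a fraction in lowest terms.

P(both purple) = C(6,2)/C(10,2) = 1/3; P(at least one purple) = 1 − C(4,2)/C(10,2) = 13/15.
Since 'both purple' ⊆ 'at least one purple', P(both | at least one) = 1/3 / 13/15 = 5/13 ≈ 0.3846.

5/13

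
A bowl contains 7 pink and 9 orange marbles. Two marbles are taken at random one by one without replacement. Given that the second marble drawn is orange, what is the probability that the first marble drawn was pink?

P(first=pink and the second marble drawn is orange) = (7/16)·(9/15) = 21/80.
P(the second marble drawn is orange) = Σ over first color = 21/80 + 3/10 = 9/16.
By Bayes, P(first=pink | the second marble drawn is orange) = 21/80 / 9/16 = 7/15 ≈ 0.4667.

7/15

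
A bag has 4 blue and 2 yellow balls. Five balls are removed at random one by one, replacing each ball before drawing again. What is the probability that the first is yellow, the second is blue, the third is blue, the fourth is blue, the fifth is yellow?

Multiply the conditional probability of each draw in order, with replacement (the composition resets each draw).
P = (2/6) · (4/6) · (4/6) · (4/6) · (2/6) = 8/243 ≈ 0.0329.

8/243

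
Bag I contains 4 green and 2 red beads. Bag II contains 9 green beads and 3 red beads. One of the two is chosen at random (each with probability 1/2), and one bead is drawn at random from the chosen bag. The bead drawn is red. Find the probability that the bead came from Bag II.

P(red | Bag I) = 1/3; P(red | Bag II) = 1/4.
P(red) = 1/2·1/3 + 1/2·1/4 = 7/24.
By Bayes' rule, P(Bag II | red) = 1/8 / 7/24 = 3/7 ≈ 0.4286.

3/7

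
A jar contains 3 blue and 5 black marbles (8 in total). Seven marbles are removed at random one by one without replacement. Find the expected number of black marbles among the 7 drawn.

35/8

By linearity of expectation, E[X] = Σ P(draw i is black); by symmetry each draw (even without replacement) has P(black) = 5/8.
E[X] = 7 · 5/8 = 35/8 ≈ 4.3750.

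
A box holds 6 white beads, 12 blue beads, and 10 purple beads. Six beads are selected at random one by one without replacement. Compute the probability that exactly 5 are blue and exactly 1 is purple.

Unordered draws without replacement: count favorable combinations over C(28,6).
Favorable = C(6,0) · C(12,5) · C(10,1) = 7920; total = C(28,6) = 376740.
P = 7920/376740 = 44/2093 ≈ 0.0210.

44/2093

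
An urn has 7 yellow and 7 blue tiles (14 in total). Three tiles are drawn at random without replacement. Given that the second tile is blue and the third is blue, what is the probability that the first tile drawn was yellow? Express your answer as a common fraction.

7/12

P(first=yellow and the second tile is blue and the third is blue) = (7/14)·(7/13)·(6/12) = 7/52.
P(E) = Σ over first color = 7/52 + 5/52 = 3/13.
By Bayes, P(first=yellow | E) = 7/52 / 3/13 = 7/12 ≈ 0.5833.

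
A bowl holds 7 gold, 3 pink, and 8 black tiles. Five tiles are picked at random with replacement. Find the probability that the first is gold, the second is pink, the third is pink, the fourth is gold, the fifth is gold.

343/209952

Multiply the conditional probability of each draw in order, with replacement (the composition resets each draw).
P = (7/18) · (3/18) · (3/18) · (7/18) · (7/18) = 343/209952 ≈ 0.0016.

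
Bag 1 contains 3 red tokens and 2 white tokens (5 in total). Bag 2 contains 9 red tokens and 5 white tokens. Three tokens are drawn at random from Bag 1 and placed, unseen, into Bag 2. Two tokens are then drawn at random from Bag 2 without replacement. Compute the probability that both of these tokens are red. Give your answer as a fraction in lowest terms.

Condition on how many of the transferred tokens are red (from Bag 1: 3 red of 5; then Bag 2 has 17 total).
  1 red: C(3,1)C(2,2)/C(5,3) = 3/10; then P = C(10,2)/C(17,2) = 45/136
  2 red: C(3,2)C(2,1)/C(5,3) = 3/5; then P = C(11,2)/C(17,2) = 55/136
  3 red: C(3,3)C(2,0)/C(5,3) = 1/10; then P = C(12,2)/C(17,2) = 33/68
P(both red) = 531/1360 ≈ 0.3904.

531/1360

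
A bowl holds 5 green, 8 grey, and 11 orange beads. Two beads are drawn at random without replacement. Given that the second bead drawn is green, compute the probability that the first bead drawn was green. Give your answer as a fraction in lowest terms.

P(first=green and the second bead drawn is green) = (5/24)·(4/23) = 5/138.
P(the second bead drawn is green) = Σ over first color = 5/138 + 5/69 + 55/552 = 5/24.
By Bayes, P(first=green | the second bead drawn is green) = 5/138 / 5/24 = 4/23 ≈ 0.1739.

4/23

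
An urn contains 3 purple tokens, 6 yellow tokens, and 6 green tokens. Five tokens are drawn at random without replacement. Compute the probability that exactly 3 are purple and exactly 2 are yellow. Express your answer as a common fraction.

Unordered draws without replacement: count favorable combinations over C(15,5).
Favorable = C(3,3) · C(6,2) · C(6,0) = 15; total = C(15,5) = 3003.
P = 15/3003 = 5/1001 ≈ 0.0050.

5/1001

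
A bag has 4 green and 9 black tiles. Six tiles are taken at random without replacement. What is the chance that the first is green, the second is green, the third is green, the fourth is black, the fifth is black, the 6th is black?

Multiply the conditional probability of each draw in order, without replacement, so each draw removes one from its color and from the total.
P = (4/13) · (3/12) · (2/11) · (9/10) · (8/9) · (7/8) = 7/715 ≈ 0.0098.

7/715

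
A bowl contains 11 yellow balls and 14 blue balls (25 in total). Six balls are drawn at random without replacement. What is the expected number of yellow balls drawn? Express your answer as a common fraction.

By linearity of expectation, E[X] = Σ P(draw i is yellow); by symmetry each draw (even without replacement) has P(yellow) = 11/25.
E[X] = 6 · 11/25 = 66/25 ≈ 2.6400.

66/25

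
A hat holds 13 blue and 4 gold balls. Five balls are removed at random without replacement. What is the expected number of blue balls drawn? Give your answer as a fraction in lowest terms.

By linearity of expectation, E[X] = Σ P(draw i is blue); by symmetry each draw (even without replacement) has P(blue) = 13/17.
E[X] = 5 · 13/17 = 65/17 ≈ 3.8235.

65/17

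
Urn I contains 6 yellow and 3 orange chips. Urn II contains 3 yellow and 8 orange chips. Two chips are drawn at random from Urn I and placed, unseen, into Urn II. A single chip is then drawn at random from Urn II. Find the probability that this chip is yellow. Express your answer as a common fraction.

1/3

Condition on how many of the transferred chips are yellow (from Urn I: 6 yellow of 9; then Urn II has 13 total).
  0 yellow: C(6,0)C(3,2)/C(9,2) = 1/12; then P = 3/13
  1 yellow: C(6,1)C(3,1)/C(9,2) = 1/2; then P = 4/13
  2 yellow: C(6,2)C(3,0)/C(9,2) = 5/12; then P = 5/13
P(yellow from Urn II) = 1/3 ≈ 0.3333.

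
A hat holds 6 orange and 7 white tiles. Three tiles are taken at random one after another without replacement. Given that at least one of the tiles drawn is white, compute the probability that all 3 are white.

P(all 3 white) = C(7,3)/C(13,3) = 35/286; P(at least one white) = 1 − C(6,3)/C(13,3) = 133/143.
Since 'all 3 white' ⊆ 'at least one white', P(all 3 | at least one) = 35/286 / 133/143 = 5/38 ≈ 0.1316.

5/38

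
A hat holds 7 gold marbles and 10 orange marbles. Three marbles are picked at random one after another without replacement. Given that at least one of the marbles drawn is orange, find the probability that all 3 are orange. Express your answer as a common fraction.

8/43

P(all 3 orange) = C(10,3)/C(17,3) = 3/17; P(at least one orange) = 1 − C(7,3)/C(17,3) = 129/136.
Since 'all 3 orange' ⊆ 'at least one orange', P(all 3 | at least one) = 3/17 / 129/136 = 8/43 ≈ 0.1860.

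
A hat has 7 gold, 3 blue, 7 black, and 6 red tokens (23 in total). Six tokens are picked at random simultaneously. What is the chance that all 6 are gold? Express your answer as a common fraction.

1/14421

Unordered draws without replacement: count favorable combinations over C(23,6).
Favorable = C(7,6) · C(3,0) · C(7,0) · C(6,0) = 7; total = C(23,6) = 100947.
P = 7/100947 = 1/14421 ≈ 0.0001.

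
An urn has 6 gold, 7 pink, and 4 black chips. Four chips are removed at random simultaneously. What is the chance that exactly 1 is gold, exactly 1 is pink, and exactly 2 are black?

Unordered draws without replacement: count favorable combinations over C(17,4).
Favorable = C(6,1) · C(7,1) · C(4,2) = 252; total = C(17,4) = 2380.
P = 252/2380 = 9/85 ≈ 0.1059.

9/85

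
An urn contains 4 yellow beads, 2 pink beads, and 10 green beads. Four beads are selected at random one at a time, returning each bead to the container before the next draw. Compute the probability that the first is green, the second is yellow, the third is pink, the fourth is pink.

Multiply the conditional probability of each draw in order, with replacement (the composition resets each draw).
P = (10/16) · (4/16) · (2/16) · (2/16) = 5/2048 ≈ 0.0024.

5/2048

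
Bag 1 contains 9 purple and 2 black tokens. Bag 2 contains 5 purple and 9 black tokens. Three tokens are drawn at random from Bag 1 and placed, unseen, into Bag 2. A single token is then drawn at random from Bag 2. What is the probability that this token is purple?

Condition on how many of the transferred tokens are purple (from Bag 1: 9 purple of 11; then Bag 2 has 17 total).
  1 purple: C(9,1)C(2,2)/C(11,3) = 3/55; then P = 6/17
  2 purple: C(9,2)C(2,1)/C(11,3) = 24/55; then P = 7/17
  3 purple: C(9,3)C(2,0)/C(11,3) = 28/55; then P = 8/17
P(purple from Bag 2) = 82/187 ≈ 0.4385.

82/187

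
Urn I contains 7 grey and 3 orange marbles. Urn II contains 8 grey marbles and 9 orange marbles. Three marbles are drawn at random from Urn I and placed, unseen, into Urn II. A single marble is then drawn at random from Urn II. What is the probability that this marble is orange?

Condition on how many of the transferred marbles are orange (from Urn I: 3 orange of 10; then Urn II has 20 total).
  0 orange: C(3,0)C(7,3)/C(10,3) = 7/24; then P = 9/20
  1 orange: C(3,1)C(7,2)/C(10,3) = 21/40; then P = 10/20
  2 orange: C(3,2)C(7,1)/C(10,3) = 7/40; then P = 11/20
  3 orange: C(3,3)C(7,0)/C(10,3) = 1/120; then P = 12/20
P(orange from Urn II) = 99/200 ≈ 0.4950.

99/200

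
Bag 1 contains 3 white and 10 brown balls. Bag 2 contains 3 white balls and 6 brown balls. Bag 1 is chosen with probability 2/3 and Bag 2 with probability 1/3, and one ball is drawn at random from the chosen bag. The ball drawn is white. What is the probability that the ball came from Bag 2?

13/31

P(white | Bag 1) = 3/13; P(white | Bag 2) = 1/3.
P(white) = 2/3·3/13 + 1/3·1/3 = 31/117.
By Bayes' rule, P(Bag 2 | white) = 1/9 / 31/117 = 13/31 ≈ 0.4194.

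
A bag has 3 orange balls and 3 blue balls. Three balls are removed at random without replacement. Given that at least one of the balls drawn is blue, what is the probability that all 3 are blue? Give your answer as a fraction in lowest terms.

1/19

P(all 3 blue) = C(3,3)/C(6,3) = 1/20; P(at least one blue) = 1 − C(3,3)/C(6,3) = 19/20.
Since 'all 3 blue' ⊆ 'at least one blue', P(all 3 | at least one) = 1/20 / 19/20 = 1/19 ≈ 0.0526.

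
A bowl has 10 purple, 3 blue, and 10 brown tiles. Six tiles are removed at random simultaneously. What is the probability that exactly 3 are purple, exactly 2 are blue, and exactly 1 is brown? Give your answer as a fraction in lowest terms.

1200/33649

Unordered draws without replacement: count favorable combinations over C(23,6).
Favorable = C(10,3) · C(3,2) · C(10,1) = 3600; total = C(23,6) = 100947.
P = 3600/100947 = 1200/33649 ≈ 0.0357.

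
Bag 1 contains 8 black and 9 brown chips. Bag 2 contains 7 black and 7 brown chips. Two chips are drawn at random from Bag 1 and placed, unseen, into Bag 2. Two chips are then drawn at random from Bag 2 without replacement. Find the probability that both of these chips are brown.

65/272

Condition on how many of the transferred chips are brown (from Bag 1: 9 brown of 17; then Bag 2 has 16 total).
  0 brown: C(9,0)C(8,2)/C(17,2) = 7/34; then P = C(7,2)/C(16,2) = 7/40
  1 brown: C(9,1)C(8,1)/C(17,2) = 9/17; then P = C(8,2)/C(16,2) = 7/30
  2 brown: C(9,2)C(8,0)/C(17,2) = 9/34; then P = C(9,2)/C(16,2) = 3/10
P(both brown) = 65/272 ≈ 0.2390.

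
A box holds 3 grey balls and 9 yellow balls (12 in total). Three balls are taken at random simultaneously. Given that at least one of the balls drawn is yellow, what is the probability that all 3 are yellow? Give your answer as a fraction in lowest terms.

28/73

P(all 3 yellow) = C(9,3)/C(12,3) = 21/55; P(at least one yellow) = 1 − C(3,3)/C(12,3) = 219/220.
Since 'all 3 yellow' ⊆ 'at least one yellow', P(all 3 | at least one) = 21/55 / 219/220 = 28/73 ≈ 0.3836.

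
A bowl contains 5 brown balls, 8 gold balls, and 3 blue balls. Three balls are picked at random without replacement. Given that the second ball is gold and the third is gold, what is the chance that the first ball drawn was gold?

P(first=gold and the second ball is gold and the third is gold) = (8/16)·(7/15)·(6/14) = 1/10.
P(E) = Σ over first color = 1/12 + 1/10 + 1/20 = 7/30.
By Bayes, P(first=gold | E) = 1/10 / 7/30 = 3/7 ≈ 0.4286.

3/7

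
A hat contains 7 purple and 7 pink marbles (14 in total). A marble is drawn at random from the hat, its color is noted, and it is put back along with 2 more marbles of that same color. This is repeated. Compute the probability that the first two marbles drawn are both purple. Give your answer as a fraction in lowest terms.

9/32

After a purple draw the hat holds 9 purple out of 16.
P = (7/14)·(9/16) = 9/32 ≈ 0.2812.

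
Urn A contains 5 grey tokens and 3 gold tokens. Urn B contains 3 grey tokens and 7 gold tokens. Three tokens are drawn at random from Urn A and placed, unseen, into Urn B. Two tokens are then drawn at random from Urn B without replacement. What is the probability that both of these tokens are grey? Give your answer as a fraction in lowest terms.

Condition on how many of the transferred tokens are grey (from Urn A: 5 grey of 8; then Urn B has 13 total).
  0 grey: C(5,0)C(3,3)/C(8,3) = 1/56; then P = C(3,2)/C(13,2) = 1/26
  1 grey: C(5,1)C(3,2)/C(8,3) = 15/56; then P = C(4,2)/C(13,2) = 1/13
  2 grey: C(5,2)C(3,1)/C(8,3) = 15/28; then P = C(5,2)/C(13,2) = 5/39
  3 grey: C(5,3)C(3,0)/C(8,3) = 5/28; then P = C(6,2)/C(13,2) = 5/26
P(both grey) = 181/1456 ≈ 0.1243.

181/1456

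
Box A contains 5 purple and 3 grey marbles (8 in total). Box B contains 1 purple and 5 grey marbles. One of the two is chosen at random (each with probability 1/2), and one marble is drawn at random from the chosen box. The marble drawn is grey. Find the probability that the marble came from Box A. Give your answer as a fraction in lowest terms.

9/29

P(grey | Box A) = 3/8; P(grey | Box B) = 5/6.
P(grey) = 1/2·3/8 + 1/2·5/6 = 29/48.
By Bayes' rule, P(Box A | grey) = 3/16 / 29/48 = 9/29 ≈ 0.3103.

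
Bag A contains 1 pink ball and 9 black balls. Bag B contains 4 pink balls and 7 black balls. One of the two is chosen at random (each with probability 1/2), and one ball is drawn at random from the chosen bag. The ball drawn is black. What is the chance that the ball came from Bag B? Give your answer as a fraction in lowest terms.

70/169

P(black | Bag A) = 9/10; P(black | Bag B) = 7/11.
P(black) = 1/2·9/10 + 1/2·7/11 = 169/220.
By Bayes' rule, P(Bag B | black) = 7/22 / 169/220 = 70/169 ≈ 0.4142.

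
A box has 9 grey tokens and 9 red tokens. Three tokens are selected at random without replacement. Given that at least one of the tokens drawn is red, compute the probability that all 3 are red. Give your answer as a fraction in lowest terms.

P(all 3 red) = C(9,3)/C(18,3) = 7/68; P(at least one red) = 1 − C(9,3)/C(18,3) = 61/68.
Since 'all 3 red' ⊆ 'at least one red', P(all 3 | at least one) = 7/68 / 61/68 = 7/61 ≈ 0.1148.

7/61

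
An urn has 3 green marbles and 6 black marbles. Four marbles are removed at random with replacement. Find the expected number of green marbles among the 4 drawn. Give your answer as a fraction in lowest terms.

By linearity of expectation, E[X] = Σ P(draw i is green); each independent draw has P(green) = 3/9.
E[X] = 4 · 3/9 = 4/3 ≈ 1.3333.

4/3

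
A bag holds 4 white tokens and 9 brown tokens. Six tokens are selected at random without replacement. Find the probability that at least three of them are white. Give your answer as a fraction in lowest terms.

Sum the hypergeometric tail for j = 3,…,4 white tokens.
Favorable = C(4,3)·C(9,3) + C(4,4)·C(9,2) = 372; total = C(13,6) = 1716.
P = 372/1716 = 31/143 ≈ 0.2168.

31/143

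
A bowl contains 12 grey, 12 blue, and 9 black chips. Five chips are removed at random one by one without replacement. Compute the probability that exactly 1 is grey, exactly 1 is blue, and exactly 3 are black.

Unordered draws without replacement: count favorable combinations over C(33,5).
Favorable = C(12,1) · C(12,1) · C(9,3) = 12096; total = C(33,5) = 237336.
P = 12096/237336 = 504/9889 ≈ 0.0510.

504/9889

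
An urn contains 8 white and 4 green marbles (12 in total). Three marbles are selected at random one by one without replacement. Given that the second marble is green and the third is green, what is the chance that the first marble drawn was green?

P(first=green and the second marble is green and the third is green) = (4/12)·(3/11)·(2/10) = 1/55.
P(E) = Σ over first color = 4/55 + 1/55 = 1/11.
By Bayes, P(first=green | E) = 1/55 / 1/11 = 1/5 ≈ 0.2000.

1/5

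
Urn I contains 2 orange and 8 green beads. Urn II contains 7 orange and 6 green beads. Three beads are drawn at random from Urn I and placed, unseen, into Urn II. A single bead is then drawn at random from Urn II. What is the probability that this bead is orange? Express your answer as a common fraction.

Condition on how many of the transferred beads are orange (from Urn I: 2 orange of 10; then Urn II has 16 total).
  0 orange: C(2,0)C(8,3)/C(10,3) = 7/15; then P = 7/16
  1 orange: C(2,1)C(8,2)/C(10,3) = 7/15; then P = 8/16
  2 orange: C(2,2)C(8,1)/C(10,3) = 1/15; then P = 9/16
P(orange from Urn II) = 19/40 ≈ 0.4750.

19/40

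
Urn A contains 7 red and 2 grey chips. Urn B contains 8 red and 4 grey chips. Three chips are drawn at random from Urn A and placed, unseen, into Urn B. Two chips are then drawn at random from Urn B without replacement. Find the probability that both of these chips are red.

Condition on how many of the transferred chips are red (from Urn A: 7 red of 9; then Urn B has 15 total).
  1 red: C(7,1)C(2,2)/C(9,3) = 1/12; then P = C(9,2)/C(15,2) = 12/35
  2 red: C(7,2)C(2,1)/C(9,3) = 1/2; then P = C(10,2)/C(15,2) = 3/7
  3 red: C(7,3)C(2,0)/C(9,3) = 5/12; then P = C(11,2)/C(15,2) = 11/21
P(both red) = 83/180 ≈ 0.4611.

83/180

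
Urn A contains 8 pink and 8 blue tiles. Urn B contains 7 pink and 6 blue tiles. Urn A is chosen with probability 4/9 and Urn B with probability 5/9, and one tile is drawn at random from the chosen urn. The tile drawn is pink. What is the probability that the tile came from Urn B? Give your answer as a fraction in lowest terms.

P(pink | Urn A) = 1/2; P(pink | Urn B) = 7/13.
P(pink) = 4/9·1/2 + 5/9·7/13 = 61/117.
By Bayes' rule, P(Urn B | pink) = 35/117 / 61/117 = 35/61 ≈ 0.5738.

35/61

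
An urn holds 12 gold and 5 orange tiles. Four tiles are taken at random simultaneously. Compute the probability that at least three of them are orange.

Sum the hypergeometric tail for j = 3,…,4 orange tiles.
Favorable = C(5,3)·C(12,1) + C(5,4)·C(12,0) = 125; total = C(17,4) = 2380.
P = 125/2380 = 25/476 ≈ 0.0525.

25/476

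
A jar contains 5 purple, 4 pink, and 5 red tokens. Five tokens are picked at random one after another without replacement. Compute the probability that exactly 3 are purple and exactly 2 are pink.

30/1001

Unordered draws without replacement: count favorable combinations over C(14,5).
Favorable = C(5,3) · C(4,2) · C(5,0) = 60; total = C(14,5) = 2002.
P = 60/2002 = 30/1001 ≈ 0.0300.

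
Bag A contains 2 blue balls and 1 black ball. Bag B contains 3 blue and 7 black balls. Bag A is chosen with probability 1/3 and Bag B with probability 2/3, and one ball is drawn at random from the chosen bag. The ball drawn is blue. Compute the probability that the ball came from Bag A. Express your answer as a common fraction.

10/19

P(blue | Bag A) = 2/3; P(blue | Bag B) = 3/10.
P(blue) = 1/3·2/3 + 2/3·3/10 = 19/45.
By Bayes' rule, P(Bag A | blue) = 2/9 / 19/45 = 10/19 ≈ 0.5263.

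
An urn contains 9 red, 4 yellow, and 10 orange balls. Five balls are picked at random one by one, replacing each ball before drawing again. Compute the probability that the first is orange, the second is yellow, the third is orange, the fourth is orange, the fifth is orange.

Multiply the conditional probability of each draw in order, with replacement (the composition resets each draw).
P = (10/23) · (4/23) · (10/23) · (10/23) · (10/23) = 40000/6436343 ≈ 0.0062.

40000/6436343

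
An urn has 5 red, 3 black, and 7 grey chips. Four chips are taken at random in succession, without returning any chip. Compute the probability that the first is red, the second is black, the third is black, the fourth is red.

Multiply the conditional probability of each draw in order, without replacement, so each draw removes one from its color and from the total.
P = (5/15) · (3/14) · (2/13) · (4/12) = 1/273 ≈ 0.0037.

1/273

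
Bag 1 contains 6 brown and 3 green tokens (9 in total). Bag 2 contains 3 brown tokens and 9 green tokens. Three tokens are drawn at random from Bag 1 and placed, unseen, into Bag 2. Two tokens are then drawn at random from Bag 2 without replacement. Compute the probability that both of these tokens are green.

Condition on how many of the transferred tokens are green (from Bag 1: 3 green of 9; then Bag 2 has 15 total).
  0 green: C(3,0)C(6,3)/C(9,3) = 5/21; then P = C(9,2)/C(15,2) = 12/35
  1 green: C(3,1)C(6,2)/C(9,3) = 15/28; then P = C(10,2)/C(15,2) = 3/7
  2 green: C(3,2)C(6,1)/C(9,3) = 3/14; then P = C(11,2)/C(15,2) = 11/21
  3 green: C(3,3)C(6,0)/C(9,3) = 1/84; then P = C(12,2)/C(15,2) = 22/35
P(both green) = 181/420 ≈ 0.4310.

181/420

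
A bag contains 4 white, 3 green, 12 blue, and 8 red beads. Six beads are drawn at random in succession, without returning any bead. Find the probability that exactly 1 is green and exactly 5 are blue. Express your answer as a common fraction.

Unordered draws without replacement: count favorable combinations over C(27,6).
Favorable = C(4,0) · C(3,1) · C(12,5) · C(8,0) = 2376; total = C(27,6) = 296010.
P = 2376/296010 = 12/1495 ≈ 0.0080.

12/1495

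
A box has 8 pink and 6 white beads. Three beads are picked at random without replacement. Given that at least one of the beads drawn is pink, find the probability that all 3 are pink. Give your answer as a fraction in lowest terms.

P(all 3 pink) = C(8,3)/C(14,3) = 2/13; P(at least one pink) = 1 − C(6,3)/C(14,3) = 86/91.
Since 'all 3 pink' ⊆ 'at least one pink', P(all 3 | at least one) = 2/13 / 86/91 = 7/43 ≈ 0.1628.

7/43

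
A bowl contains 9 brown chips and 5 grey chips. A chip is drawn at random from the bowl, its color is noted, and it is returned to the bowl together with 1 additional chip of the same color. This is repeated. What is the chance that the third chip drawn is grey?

5/14

Sum over the four possibilities for the first two draws (grey/not-grey each), tracking how the grey count and total change by +1 per draw.
P(third is grey) = 5/14 ≈ 0.3571. (In a Pólya urn every draw has the same marginal probability 5/14.)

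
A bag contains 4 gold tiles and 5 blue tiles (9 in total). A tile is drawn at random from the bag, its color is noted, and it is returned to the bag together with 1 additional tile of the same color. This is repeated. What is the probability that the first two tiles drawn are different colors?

4/9

Either blue then gold, or gold then blue; after the first draw the total is 10.
P = (5/9)·(4/10) + (4/9)·(5/10) = 4/9 ≈ 0.4444.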